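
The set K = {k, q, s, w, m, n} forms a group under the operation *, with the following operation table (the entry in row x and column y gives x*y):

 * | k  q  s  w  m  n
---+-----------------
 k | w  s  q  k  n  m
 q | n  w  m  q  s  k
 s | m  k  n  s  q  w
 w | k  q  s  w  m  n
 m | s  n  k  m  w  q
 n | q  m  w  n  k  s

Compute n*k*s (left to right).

m

n*k = q
q*s = m
(Structurally, K here is isomorphic to the symmetric group S_3.)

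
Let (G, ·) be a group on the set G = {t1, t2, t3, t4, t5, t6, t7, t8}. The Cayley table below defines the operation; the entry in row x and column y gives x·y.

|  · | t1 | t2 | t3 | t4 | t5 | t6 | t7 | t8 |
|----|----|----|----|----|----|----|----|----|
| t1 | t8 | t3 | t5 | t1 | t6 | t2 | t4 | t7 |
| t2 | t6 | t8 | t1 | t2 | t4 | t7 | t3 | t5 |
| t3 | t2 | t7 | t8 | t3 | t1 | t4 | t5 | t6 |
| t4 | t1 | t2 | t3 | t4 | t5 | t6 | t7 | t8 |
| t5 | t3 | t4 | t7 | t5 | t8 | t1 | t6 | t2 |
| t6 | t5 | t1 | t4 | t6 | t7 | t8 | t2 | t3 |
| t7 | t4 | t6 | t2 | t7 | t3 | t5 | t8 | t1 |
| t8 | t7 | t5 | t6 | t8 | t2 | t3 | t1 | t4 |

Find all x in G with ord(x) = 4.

{t1, t2, t3, t5, t6, t7}

Identity is t4. Compute the order of each non-identity element by repeated multiplication:
  t1: t1 → t8 → t7 → t4  (order 4)
  t2: t2 → t8 → t5 → t4  (order 4)
  t3: t3 → t8 → t6 → t4  (order 4)
  t5: t5 → t8 → t2 → t4  (order 4)
  t6: t6 → t8 → t3 → t4  (order 4)
  t7: t7 → t8 → t1 → t4  (order 4)
  t8: t8 → t4  (order 2)
Elements of order 4: {t1, t2, t3, t5, t6, t7}.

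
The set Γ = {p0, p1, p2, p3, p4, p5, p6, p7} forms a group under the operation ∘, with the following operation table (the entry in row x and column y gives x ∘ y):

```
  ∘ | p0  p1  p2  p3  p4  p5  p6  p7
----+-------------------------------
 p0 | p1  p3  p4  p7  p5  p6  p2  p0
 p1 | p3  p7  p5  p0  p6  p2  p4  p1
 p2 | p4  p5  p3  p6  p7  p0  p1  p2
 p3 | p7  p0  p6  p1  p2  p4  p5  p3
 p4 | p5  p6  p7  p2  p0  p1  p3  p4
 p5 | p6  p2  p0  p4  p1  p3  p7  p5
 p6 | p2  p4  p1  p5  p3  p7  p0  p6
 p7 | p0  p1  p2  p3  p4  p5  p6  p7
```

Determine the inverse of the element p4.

p2

First locate the identity: row p7 matches the header, so p7 is the identity.
Scan row p4 for p7: p4 ∘ p2 = p7. Hence p4^(-1) = p2.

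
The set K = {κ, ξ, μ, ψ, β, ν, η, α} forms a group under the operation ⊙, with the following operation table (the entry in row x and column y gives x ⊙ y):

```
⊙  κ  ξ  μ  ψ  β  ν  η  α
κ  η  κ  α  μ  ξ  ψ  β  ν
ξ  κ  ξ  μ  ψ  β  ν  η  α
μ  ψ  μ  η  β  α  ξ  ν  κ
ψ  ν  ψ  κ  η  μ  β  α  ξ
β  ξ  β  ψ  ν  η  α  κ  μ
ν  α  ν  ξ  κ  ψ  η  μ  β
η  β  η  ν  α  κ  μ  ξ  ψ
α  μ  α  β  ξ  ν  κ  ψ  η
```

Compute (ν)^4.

ν^1 = ν
ν^2 = ν ⊙ ν = η
ν^3 = η ⊙ ν = μ
ν^4 = μ ⊙ ν = ξ

ξ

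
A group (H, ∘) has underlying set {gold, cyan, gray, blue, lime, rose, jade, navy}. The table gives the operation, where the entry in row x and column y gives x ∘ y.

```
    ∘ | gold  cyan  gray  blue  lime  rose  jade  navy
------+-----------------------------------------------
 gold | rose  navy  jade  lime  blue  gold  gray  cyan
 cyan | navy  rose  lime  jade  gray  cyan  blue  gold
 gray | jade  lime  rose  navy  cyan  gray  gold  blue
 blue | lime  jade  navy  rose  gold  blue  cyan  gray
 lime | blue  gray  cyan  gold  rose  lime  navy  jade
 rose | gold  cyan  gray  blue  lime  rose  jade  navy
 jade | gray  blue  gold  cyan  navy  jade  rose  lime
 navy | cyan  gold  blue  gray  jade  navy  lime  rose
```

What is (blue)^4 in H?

blue^1 = blue
blue^2 = blue ∘ blue = rose
blue^3 = rose ∘ blue = blue
blue^4 = blue ∘ blue = rose

rose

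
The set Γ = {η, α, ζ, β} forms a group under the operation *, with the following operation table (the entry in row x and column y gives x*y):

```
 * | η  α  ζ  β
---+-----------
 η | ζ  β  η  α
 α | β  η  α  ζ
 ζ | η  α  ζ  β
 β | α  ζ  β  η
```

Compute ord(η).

The identity element is ζ (its row matches the header).
η^1 = η
η^2 = η*η = ζ
The first power of η equal to the identity is η^2, so ord(η) = 2.

2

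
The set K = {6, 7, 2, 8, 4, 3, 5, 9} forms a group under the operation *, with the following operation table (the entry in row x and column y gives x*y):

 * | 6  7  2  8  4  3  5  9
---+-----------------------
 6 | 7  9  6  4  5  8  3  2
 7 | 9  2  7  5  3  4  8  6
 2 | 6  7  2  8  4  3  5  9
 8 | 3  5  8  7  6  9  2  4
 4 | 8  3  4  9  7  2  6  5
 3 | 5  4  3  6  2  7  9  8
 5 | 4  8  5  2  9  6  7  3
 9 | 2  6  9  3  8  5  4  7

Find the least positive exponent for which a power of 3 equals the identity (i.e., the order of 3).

The identity element is 2 (its row matches the header).
3^1 = 3
3^2 = 3*3 = 7
3^3 = 7*3 = 4
3^4 = 4*3 = 2
The first power of 3 equal to the identity is 3^4, so ord(3) = 4.
(Structurally, K here is isomorphic to the quaternion group Q_8.)

4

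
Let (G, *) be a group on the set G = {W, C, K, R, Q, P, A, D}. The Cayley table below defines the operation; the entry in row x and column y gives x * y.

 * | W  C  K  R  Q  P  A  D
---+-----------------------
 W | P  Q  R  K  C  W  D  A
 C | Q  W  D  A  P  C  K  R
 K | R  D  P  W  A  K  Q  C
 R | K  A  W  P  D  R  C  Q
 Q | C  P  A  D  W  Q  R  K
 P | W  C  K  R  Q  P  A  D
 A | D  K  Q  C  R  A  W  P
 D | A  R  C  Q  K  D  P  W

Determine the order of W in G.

The identity element is P (its row matches the header).
W^1 = W
W^2 = W * W = P
The first power of W equal to the identity is W^2, so ord(W) = 2.

2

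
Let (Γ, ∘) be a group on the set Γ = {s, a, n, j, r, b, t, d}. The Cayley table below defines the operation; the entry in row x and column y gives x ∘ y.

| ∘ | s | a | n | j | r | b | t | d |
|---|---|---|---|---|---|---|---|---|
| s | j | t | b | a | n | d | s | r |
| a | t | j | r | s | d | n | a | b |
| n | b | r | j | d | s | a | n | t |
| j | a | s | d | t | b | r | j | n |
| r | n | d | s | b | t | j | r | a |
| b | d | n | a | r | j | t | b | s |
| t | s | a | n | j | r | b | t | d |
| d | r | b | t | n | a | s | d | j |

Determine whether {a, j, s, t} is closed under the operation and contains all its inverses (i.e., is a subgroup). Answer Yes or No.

{a, j, s, t} contains the identity t.
Checking products: every product of two elements of {a, j, s, t} (read from the table) lies in {a, j, s, t}, so the set is closed.
In a finite group, a nonempty closed subset is a subgroup. So {a, j, s, t} ≤ Γ.

Yes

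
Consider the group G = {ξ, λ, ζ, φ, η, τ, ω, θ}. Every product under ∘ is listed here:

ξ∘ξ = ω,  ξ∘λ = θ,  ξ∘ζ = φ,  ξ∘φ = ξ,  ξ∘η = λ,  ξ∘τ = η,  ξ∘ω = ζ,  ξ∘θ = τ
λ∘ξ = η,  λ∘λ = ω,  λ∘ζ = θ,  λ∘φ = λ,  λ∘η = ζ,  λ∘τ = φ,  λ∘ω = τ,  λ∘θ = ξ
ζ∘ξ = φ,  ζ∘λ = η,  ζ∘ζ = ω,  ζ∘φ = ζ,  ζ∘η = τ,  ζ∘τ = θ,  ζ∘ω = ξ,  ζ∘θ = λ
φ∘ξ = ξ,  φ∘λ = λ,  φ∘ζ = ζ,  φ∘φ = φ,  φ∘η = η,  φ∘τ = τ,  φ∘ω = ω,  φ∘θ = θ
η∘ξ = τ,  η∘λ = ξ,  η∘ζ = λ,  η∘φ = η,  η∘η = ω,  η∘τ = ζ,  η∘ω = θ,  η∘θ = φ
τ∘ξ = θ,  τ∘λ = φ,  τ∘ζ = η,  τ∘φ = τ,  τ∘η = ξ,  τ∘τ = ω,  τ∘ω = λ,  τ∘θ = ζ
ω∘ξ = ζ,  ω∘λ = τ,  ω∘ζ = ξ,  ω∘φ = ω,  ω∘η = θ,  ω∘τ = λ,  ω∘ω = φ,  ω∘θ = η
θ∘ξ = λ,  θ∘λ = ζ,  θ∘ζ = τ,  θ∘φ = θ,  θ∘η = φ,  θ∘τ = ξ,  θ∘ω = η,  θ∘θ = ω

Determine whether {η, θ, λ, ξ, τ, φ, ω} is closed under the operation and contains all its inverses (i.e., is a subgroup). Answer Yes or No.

ω ∘ ξ = ζ, which is not in {η, θ, λ, ξ, τ, φ, ω}.
The subset is not closed under ∘, so it is not a subgroup.

No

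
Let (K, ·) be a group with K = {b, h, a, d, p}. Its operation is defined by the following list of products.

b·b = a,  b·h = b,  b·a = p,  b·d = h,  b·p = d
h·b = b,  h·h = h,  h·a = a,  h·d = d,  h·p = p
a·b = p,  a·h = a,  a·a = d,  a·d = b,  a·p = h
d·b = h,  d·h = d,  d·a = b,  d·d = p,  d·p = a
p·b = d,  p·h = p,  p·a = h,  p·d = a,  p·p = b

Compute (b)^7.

a

b^1 = b
b^2 = b·b = a
b^3 = a·b = p
b^4 = p·b = d
b^5 = d·b = h
b^6 = h·b = b
b^7 = b·b = a
(Structurally, K here is isomorphic to the cyclic group Z_5.)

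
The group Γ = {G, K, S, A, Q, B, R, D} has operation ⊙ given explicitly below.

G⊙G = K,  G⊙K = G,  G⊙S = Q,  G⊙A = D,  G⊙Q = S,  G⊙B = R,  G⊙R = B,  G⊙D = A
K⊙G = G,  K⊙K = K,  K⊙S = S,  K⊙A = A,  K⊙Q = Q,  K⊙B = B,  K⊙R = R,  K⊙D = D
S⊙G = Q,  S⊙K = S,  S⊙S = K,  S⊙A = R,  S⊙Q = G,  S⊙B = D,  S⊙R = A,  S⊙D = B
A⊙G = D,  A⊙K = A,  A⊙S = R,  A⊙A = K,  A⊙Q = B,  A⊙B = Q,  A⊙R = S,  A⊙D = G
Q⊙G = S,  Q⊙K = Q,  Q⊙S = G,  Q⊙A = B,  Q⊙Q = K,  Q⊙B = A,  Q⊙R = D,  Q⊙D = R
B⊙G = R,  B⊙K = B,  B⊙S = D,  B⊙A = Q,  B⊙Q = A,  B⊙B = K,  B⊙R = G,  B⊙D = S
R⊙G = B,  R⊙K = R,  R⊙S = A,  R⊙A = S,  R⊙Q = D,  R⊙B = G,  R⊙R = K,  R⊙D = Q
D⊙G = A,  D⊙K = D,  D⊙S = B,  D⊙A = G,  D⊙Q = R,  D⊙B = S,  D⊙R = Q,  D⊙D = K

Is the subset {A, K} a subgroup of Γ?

Yes

{A, K} contains the identity K.
Checking products: every product of two elements of {A, K} (read from the table) lies in {A, K}, so the set is closed.
In a finite group, a nonempty closed subset is a subgroup. So {A, K} ≤ Γ.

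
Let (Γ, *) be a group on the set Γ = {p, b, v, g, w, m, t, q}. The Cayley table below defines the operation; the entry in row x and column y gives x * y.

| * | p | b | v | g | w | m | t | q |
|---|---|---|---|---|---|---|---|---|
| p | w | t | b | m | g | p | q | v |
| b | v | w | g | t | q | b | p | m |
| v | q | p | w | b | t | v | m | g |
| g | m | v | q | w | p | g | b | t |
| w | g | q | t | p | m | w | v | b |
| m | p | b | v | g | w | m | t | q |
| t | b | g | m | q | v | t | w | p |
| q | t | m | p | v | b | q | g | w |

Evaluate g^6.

g^1 = g
g^2 = g * g = w
g^3 = w * g = p
g^4 = p * g = m
g^5 = m * g = g
g^6 = g * g = w

w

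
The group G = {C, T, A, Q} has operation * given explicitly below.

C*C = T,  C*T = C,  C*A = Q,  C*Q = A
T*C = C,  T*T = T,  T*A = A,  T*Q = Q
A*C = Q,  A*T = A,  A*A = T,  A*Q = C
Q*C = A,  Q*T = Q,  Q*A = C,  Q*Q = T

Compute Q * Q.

T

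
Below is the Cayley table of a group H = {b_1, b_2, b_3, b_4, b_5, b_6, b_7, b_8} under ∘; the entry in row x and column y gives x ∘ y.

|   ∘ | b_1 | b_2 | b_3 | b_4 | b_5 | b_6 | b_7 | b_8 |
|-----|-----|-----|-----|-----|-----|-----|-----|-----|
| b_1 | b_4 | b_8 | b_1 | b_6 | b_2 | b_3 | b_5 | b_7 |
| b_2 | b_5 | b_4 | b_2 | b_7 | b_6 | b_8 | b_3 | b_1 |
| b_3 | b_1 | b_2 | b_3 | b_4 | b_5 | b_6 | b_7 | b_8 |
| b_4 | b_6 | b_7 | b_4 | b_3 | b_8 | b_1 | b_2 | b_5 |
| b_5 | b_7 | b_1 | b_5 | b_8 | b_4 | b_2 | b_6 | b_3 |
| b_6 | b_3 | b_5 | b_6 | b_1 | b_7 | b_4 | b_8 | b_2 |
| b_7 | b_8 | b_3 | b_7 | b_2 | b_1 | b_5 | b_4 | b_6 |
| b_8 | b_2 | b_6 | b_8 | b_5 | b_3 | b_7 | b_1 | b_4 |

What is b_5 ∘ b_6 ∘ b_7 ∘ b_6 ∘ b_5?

b_7

b_5 ∘ b_6 = b_2
b_2 ∘ b_7 = b_3
b_3 ∘ b_6 = b_6
b_6 ∘ b_5 = b_7
(Structurally, H here is isomorphic to the quaternion group Q_8.)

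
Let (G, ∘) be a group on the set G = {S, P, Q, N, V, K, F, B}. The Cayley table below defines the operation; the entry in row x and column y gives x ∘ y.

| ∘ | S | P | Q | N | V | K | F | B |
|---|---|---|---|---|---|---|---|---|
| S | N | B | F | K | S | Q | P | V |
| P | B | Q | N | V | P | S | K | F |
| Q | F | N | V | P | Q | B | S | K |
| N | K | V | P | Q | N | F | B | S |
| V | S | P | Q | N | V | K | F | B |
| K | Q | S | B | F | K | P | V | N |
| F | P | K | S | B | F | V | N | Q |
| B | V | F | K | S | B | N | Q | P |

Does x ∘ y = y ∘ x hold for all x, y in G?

Yes

Check whether the table is symmetric across its main diagonal.
Every entry (row x, col y) equals the entry (row y, col x), so G is abelian.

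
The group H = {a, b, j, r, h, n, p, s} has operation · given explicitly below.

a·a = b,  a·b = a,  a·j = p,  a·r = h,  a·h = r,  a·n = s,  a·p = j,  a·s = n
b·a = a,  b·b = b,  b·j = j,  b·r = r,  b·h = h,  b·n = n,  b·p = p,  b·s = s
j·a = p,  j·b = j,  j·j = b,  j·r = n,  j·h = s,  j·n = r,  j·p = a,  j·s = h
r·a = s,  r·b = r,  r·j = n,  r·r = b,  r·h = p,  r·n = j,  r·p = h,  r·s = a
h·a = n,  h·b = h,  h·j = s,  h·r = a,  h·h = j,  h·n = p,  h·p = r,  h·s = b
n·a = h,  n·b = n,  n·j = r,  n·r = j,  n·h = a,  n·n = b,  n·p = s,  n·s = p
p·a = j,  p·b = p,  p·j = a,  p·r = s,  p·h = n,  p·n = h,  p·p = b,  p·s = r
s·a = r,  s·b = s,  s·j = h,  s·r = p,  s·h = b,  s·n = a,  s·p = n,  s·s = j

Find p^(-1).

p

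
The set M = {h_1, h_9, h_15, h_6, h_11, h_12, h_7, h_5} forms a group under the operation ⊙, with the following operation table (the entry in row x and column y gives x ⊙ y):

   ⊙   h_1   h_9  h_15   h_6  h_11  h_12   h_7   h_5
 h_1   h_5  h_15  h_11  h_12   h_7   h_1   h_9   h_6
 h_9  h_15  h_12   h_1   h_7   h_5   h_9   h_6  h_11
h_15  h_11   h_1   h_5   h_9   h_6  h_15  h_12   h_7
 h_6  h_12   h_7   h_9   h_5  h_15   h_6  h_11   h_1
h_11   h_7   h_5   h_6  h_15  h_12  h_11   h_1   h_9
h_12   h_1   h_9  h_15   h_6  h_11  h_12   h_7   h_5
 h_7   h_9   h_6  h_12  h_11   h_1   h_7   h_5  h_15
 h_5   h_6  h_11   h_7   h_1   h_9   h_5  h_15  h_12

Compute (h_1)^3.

h_1^1 = h_1
h_1^2 = h_1 ⊙ h_1 = h_5
h_1^3 = h_5 ⊙ h_1 = h_6

h_6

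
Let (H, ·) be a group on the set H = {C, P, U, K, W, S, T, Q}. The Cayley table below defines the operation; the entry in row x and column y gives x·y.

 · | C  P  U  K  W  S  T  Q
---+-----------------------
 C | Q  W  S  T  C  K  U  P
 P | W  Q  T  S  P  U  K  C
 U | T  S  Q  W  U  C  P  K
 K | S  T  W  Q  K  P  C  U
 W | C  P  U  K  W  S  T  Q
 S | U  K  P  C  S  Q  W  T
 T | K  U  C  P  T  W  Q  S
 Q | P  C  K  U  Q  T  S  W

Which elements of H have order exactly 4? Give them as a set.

Identity is W. Compute the order of each non-identity element by repeated multiplication:
  C: C → Q → P → W  (order 4)
  P: P → Q → C → W  (order 4)
  U: U → Q → K → W  (order 4)
  K: K → Q → U → W  (order 4)
  S: S → Q → T → W  (order 4)
  T: T → Q → S → W  (order 4)
  Q: Q → W  (order 2)
Elements of order 4: {C, K, P, S, T, U}.

{C, K, P, S, T, U}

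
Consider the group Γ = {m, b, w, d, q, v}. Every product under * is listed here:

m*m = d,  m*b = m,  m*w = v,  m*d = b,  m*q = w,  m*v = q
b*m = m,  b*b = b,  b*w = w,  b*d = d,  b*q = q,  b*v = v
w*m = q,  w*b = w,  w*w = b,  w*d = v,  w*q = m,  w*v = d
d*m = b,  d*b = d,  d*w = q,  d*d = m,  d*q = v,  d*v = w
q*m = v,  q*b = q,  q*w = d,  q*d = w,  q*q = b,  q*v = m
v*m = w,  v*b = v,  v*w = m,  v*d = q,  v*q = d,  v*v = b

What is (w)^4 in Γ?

b

w^1 = w
w^2 = w * w = b
w^3 = b * w = w
w^4 = w * w = b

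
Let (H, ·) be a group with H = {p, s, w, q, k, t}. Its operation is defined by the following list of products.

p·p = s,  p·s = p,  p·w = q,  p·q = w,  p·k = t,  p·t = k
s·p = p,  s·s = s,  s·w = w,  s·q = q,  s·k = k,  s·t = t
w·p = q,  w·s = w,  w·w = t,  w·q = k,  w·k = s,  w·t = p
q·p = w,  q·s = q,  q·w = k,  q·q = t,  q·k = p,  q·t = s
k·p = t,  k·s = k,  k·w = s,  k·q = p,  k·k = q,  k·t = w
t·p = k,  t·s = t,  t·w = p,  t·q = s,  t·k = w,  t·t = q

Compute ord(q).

3

The identity element is s (its row matches the header).
q^1 = q
q^2 = q·q = t
q^3 = t·q = s
The first power of q equal to the identity is q^3, so ord(q) = 3.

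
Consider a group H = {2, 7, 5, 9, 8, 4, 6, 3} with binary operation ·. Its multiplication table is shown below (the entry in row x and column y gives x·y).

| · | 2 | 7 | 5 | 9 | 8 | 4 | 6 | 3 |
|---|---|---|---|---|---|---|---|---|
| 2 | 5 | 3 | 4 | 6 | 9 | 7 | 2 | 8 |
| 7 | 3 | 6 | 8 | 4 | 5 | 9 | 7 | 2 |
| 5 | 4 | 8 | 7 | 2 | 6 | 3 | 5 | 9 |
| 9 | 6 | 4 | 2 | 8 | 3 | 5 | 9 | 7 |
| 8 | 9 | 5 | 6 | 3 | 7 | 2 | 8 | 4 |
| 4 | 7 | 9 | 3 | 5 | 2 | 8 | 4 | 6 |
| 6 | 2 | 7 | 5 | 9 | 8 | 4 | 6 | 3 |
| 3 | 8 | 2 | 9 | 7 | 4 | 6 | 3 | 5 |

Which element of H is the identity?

6

The identity e satisfies e·x = x for all x, so its row in the table reproduces the column headers.
Row 6 reads: 2, 7, 5, 9, 8, 4, 6, 3 — exactly the header order. So 6 is the identity.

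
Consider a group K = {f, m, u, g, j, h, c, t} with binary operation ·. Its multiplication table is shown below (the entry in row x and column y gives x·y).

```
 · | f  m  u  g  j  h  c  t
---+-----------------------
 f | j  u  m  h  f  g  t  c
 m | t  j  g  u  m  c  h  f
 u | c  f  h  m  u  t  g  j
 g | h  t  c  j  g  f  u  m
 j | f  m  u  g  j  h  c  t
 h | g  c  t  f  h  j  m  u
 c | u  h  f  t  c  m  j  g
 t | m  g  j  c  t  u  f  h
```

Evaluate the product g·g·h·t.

g·g = j
j·h = h
h·t = u

u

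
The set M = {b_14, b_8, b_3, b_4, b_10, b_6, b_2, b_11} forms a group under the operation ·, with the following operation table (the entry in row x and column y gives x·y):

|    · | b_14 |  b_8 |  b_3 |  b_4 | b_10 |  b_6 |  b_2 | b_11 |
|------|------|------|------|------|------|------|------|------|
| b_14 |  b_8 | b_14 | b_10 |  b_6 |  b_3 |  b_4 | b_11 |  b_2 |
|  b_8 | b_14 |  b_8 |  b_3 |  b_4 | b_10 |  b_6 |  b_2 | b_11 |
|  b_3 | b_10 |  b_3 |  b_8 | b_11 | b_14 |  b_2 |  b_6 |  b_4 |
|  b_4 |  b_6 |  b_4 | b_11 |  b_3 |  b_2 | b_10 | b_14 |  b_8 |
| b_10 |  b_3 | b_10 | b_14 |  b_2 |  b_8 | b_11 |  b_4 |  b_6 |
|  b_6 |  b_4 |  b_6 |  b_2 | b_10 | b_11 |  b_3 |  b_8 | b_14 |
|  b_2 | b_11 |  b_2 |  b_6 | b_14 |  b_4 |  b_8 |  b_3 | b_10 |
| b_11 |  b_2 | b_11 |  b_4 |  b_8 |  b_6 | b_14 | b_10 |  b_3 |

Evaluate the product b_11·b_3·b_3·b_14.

b_11·b_3 = b_4
b_4·b_3 = b_11
b_11·b_14 = b_2

b_2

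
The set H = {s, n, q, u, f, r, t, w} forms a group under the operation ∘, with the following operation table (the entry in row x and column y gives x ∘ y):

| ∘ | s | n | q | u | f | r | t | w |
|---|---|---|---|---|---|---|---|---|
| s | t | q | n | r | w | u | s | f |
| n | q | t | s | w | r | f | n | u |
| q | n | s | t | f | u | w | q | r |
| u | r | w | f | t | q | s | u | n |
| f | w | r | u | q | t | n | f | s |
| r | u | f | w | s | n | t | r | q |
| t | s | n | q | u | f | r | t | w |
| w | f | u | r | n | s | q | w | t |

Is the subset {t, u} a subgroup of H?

{t, u} contains the identity t.
Checking products: every product of two elements of {t, u} (read from the table) lies in {t, u}, so the set is closed.
In a finite group, a nonempty closed subset is a subgroup. So {t, u} ≤ H.
(Structurally, H here is isomorphic to the elementary abelian group (Z_2)^3.)

Yes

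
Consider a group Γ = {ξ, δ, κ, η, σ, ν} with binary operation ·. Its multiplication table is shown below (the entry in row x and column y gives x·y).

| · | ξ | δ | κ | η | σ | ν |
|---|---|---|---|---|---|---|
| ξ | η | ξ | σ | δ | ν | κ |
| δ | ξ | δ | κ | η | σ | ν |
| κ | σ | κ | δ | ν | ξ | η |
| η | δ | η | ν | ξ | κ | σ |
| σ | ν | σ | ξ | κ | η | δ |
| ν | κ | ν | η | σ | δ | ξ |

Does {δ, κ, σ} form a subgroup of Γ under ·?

σ·σ = η, which is not in {δ, κ, σ}.
The subset is not closed under ·, so it is not a subgroup.

No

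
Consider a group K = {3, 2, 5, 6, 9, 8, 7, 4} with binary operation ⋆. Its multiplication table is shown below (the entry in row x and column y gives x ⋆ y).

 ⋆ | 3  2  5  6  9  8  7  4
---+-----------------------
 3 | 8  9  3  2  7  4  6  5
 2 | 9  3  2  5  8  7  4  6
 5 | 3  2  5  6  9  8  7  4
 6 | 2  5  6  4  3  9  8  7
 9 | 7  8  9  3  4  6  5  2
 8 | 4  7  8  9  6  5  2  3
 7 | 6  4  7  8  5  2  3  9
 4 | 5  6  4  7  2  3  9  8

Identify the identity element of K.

5

The identity e satisfies e ⋆ x = x for all x, so its row in the table reproduces the column headers.
Row 5 reads: 3, 2, 5, 6, 9, 8, 7, 4 — exactly the header order. So 5 is the identity.
(Structurally, K here is isomorphic to the cyclic group Z_8.)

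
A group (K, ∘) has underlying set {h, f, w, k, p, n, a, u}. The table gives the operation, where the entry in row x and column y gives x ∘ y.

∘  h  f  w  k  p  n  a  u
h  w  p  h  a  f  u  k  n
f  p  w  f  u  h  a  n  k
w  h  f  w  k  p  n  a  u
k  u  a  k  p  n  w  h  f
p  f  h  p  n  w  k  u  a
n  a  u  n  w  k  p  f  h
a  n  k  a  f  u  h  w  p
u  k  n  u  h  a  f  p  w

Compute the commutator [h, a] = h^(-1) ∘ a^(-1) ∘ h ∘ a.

Identity is w; from the table h^(-1) = h and a^(-1) = a.
h ∘ a = k
k ∘ h = u
u ∘ a = p

p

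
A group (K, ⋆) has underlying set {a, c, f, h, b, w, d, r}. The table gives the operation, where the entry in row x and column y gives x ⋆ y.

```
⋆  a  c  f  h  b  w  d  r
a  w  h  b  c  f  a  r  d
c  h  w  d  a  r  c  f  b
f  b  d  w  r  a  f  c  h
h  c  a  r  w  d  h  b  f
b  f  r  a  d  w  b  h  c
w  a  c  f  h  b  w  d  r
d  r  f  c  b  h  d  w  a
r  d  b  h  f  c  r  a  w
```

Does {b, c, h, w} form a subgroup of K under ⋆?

No

b ⋆ h = d, which is not in {b, c, h, w}.
The subset is not closed under ⋆, so it is not a subgroup.
(Structurally, K here is isomorphic to the elementary abelian group (Z_2)^3.)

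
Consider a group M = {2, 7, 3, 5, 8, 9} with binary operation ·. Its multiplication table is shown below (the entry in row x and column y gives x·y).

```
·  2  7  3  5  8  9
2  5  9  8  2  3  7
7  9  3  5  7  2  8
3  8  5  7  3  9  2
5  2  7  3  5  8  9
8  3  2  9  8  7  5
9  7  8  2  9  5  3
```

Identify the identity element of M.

5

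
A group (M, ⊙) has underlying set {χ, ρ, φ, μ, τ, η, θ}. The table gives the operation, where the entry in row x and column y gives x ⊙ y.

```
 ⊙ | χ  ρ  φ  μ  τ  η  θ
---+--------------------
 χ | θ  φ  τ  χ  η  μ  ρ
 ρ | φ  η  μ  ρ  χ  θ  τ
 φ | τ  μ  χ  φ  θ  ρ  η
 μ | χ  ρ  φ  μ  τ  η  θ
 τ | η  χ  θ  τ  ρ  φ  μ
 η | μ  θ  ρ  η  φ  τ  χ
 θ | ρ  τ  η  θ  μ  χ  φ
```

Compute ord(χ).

The identity element is μ (its row matches the header).
χ^1 = χ
χ^2 = χ ⊙ χ = θ
χ^3 = θ ⊙ χ = ρ
χ^4 = ρ ⊙ χ = φ
χ^5 = φ ⊙ χ = τ
χ^6 = τ ⊙ χ = η
χ^7 = η ⊙ χ = μ
The first power of χ equal to the identity is χ^7, so ord(χ) = 7.

7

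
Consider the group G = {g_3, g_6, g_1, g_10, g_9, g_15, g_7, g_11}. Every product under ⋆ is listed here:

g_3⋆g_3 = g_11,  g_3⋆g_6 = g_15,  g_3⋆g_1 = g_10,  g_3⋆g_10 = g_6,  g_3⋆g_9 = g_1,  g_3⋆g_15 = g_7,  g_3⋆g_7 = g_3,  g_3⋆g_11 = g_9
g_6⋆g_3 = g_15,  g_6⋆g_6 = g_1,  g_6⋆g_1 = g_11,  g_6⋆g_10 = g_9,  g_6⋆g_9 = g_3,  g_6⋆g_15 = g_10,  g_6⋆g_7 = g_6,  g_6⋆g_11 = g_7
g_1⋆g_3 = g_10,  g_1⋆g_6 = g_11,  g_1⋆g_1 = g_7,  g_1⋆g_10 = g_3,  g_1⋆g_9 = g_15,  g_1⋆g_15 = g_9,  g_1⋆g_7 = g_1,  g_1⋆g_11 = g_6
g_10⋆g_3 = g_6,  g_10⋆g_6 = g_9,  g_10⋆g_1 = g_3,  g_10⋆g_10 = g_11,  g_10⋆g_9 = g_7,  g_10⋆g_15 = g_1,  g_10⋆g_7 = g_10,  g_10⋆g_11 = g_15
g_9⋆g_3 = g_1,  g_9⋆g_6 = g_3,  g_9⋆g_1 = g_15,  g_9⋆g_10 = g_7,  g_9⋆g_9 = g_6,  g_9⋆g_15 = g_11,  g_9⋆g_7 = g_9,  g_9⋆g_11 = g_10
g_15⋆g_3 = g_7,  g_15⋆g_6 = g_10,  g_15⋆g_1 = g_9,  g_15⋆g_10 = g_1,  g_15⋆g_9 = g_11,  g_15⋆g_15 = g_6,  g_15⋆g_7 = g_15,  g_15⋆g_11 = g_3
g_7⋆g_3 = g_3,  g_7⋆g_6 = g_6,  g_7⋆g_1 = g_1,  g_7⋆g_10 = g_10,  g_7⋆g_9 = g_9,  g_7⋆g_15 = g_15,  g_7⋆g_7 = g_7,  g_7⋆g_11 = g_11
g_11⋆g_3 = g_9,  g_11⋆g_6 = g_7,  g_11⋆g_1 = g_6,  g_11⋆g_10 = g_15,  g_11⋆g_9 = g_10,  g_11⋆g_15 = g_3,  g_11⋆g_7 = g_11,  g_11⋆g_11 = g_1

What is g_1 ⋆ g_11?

Read row g_1, column g_11: g_1 ⋆ g_11 = g_6.

g_6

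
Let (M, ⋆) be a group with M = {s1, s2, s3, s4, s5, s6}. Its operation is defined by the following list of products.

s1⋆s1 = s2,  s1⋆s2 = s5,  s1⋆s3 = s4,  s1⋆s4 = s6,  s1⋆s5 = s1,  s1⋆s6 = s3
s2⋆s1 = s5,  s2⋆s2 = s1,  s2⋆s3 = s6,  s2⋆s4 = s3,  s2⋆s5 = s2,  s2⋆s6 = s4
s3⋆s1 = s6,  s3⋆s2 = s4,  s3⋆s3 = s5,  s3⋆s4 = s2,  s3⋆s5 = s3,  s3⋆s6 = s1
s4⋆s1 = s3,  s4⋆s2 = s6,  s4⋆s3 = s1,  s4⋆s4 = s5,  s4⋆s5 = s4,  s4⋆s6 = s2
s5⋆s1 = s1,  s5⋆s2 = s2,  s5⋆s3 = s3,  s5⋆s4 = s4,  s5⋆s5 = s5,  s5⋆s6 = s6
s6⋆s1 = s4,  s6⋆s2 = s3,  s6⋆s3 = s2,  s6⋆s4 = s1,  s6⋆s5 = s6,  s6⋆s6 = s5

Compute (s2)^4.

s2

s2^1 = s2
s2^2 = s2 ⋆ s2 = s1
s2^3 = s1 ⋆ s2 = s5
s2^4 = s5 ⋆ s2 = s2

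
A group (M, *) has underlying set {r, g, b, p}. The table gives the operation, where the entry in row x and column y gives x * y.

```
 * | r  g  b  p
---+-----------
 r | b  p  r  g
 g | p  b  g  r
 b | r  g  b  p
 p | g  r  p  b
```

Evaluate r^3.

r

r^1 = r
r^2 = r * r = b
r^3 = b * r = r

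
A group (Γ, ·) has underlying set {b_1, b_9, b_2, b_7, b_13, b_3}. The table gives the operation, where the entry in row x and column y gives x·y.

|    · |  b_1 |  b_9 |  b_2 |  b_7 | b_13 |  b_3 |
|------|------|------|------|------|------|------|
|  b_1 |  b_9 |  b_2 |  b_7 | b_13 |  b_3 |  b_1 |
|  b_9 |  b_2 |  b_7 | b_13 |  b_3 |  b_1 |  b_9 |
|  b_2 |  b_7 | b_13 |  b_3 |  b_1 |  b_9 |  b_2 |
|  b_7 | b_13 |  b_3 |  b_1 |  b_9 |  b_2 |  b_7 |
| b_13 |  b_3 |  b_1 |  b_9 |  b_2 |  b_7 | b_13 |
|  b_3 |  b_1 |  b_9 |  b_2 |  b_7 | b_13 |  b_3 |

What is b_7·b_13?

b_2

Read row b_7, column b_13: b_7·b_13 = b_2.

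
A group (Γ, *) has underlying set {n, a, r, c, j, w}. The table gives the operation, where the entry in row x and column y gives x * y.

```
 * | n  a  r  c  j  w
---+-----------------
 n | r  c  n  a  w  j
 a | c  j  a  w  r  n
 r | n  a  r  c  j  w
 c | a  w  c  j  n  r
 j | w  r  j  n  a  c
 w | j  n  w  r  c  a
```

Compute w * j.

c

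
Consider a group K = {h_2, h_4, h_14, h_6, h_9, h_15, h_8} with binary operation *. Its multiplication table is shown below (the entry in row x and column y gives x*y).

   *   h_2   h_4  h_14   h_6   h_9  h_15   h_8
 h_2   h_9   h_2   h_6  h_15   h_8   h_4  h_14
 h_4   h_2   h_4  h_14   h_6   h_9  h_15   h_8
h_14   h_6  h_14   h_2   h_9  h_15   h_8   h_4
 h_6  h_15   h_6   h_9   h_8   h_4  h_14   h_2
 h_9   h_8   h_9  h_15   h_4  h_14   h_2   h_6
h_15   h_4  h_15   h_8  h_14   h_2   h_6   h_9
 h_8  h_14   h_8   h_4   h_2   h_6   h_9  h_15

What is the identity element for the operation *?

The identity e satisfies e*x = x for all x, so its row in the table reproduces the column headers.
Row h_4 reads: h_2, h_4, h_14, h_6, h_9, h_15, h_8 — exactly the header order. So h_4 is the identity.
(Structurally, K here is isomorphic to the cyclic group Z_7.)

h_4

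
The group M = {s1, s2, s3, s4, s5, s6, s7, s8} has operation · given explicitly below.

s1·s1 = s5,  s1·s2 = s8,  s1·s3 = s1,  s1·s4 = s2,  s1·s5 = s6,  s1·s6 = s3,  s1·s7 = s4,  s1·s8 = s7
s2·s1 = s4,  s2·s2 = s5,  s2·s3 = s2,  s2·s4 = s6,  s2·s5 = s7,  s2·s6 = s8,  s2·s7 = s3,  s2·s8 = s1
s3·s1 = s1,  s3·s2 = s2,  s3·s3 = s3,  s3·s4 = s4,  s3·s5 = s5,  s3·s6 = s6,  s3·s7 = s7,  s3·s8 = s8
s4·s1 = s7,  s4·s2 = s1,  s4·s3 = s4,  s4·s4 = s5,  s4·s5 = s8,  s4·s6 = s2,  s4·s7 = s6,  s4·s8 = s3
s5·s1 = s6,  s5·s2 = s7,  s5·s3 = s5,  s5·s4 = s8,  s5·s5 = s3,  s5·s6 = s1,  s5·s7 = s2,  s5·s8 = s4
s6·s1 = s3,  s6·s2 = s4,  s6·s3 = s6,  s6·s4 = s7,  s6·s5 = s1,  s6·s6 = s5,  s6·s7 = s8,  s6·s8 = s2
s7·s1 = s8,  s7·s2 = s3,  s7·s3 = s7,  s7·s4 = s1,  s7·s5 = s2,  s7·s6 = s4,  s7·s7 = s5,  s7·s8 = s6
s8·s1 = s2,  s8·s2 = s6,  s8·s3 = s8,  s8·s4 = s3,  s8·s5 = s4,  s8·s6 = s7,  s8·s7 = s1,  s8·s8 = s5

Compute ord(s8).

The identity element is s3 (its row matches the header).
s8^1 = s8
s8^2 = s8·s8 = s5
s8^3 = s5·s8 = s4
s8^4 = s4·s8 = s3
The first power of s8 equal to the identity is s8^4, so ord(s8) = 4.

4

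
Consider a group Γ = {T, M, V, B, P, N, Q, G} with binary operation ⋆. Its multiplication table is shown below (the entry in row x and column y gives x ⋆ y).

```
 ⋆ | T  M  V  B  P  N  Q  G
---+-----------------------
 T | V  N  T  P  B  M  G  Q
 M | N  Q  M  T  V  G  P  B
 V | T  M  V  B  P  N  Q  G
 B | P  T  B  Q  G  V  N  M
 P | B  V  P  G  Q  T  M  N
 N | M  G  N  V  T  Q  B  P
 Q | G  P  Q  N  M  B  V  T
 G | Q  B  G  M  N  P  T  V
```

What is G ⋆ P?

Read row G, column P: G ⋆ P = N.
(Structurally, Γ here is isomorphic to Z_2 x Z_4.)

N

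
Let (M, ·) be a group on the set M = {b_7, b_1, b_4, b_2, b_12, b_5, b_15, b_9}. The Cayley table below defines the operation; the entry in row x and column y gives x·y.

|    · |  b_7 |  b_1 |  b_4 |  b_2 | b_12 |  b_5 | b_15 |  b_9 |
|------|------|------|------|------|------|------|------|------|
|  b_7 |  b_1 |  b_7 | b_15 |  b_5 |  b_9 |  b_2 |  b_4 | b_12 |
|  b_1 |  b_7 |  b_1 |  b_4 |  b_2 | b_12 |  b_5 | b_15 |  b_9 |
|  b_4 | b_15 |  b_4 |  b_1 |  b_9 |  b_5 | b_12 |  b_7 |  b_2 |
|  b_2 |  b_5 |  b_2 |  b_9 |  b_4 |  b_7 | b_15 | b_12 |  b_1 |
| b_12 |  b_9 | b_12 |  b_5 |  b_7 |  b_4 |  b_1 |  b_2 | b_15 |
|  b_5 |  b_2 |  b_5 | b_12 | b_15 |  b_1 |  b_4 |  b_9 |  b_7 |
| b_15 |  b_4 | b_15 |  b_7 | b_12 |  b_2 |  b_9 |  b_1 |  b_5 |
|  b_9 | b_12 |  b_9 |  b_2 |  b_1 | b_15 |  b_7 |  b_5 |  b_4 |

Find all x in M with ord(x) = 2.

{b_15, b_4, b_7}

Identity is b_1. Compute the order of each non-identity element by repeated multiplication:
  b_7: b_7 → b_1  (order 2)
  b_4: b_4 → b_1  (order 2)
  b_2: b_2 → b_4 → b_9 → b_1  (order 4)
  b_12: b_12 → b_4 → b_5 → b_1  (order 4)
  b_5: b_5 → b_4 → b_12 → b_1  (order 4)
  b_15: b_15 → b_1  (order 2)
  b_9: b_9 → b_4 → b_2 → b_1  (order 4)
Elements of order 2: {b_15, b_4, b_7}.
(Structurally, M here is isomorphic to Z_2 x Z_4.)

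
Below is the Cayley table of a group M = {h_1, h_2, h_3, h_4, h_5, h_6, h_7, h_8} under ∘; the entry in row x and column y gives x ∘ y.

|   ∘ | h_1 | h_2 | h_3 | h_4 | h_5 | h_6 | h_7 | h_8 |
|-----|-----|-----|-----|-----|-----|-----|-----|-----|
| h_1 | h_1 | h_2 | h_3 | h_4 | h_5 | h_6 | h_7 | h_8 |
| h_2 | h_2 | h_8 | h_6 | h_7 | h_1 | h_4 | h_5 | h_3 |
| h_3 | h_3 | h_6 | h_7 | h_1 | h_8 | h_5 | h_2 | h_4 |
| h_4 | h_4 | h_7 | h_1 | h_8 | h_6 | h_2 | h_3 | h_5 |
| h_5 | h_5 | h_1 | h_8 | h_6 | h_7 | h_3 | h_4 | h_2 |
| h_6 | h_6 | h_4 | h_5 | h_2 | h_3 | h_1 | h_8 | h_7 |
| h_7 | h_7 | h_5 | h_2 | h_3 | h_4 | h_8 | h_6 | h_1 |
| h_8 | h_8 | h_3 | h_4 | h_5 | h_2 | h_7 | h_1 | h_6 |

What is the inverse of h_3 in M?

First locate the identity: row h_1 matches the header, so h_1 is the identity.
Scan row h_3 for h_1: h_3 ∘ h_4 = h_1. Hence h_3^(-1) = h_4.

h_4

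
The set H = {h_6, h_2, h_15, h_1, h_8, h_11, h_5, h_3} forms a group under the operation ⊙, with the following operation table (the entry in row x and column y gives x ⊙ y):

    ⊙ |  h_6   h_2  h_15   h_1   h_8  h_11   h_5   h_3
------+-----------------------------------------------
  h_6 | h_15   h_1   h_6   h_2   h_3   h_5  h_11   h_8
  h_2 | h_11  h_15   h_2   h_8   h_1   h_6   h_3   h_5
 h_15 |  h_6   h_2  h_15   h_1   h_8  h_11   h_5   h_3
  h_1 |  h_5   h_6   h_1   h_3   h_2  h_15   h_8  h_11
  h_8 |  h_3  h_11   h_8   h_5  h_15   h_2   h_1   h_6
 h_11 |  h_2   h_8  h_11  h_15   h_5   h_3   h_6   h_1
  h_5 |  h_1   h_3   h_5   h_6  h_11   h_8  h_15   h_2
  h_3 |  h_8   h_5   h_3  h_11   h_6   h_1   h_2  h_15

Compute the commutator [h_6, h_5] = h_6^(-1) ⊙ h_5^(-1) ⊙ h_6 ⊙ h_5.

h_3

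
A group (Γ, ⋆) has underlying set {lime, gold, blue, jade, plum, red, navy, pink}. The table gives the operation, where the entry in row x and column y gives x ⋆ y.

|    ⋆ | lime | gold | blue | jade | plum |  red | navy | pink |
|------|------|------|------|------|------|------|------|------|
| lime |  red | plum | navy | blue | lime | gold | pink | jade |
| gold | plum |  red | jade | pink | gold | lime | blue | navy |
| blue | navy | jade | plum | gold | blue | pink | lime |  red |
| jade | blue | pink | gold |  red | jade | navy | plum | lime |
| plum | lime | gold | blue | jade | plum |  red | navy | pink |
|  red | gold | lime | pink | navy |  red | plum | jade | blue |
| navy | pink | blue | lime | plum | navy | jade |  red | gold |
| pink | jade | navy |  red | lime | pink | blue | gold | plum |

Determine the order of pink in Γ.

The identity element is plum (its row matches the header).
pink^1 = pink
pink^2 = pink ⋆ pink = plum
The first power of pink equal to the identity is pink^2, so ord(pink) = 2.
(Structurally, Γ here is isomorphic to Z_2 x Z_4.)

2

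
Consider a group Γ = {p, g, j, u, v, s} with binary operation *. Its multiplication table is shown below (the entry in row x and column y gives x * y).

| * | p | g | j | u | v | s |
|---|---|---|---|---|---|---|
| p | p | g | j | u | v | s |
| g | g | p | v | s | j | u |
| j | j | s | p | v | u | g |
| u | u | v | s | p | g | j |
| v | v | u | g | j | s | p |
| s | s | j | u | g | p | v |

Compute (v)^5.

v^1 = v
v^2 = v * v = s
v^3 = s * v = p
v^4 = p * v = v
v^5 = v * v = s

s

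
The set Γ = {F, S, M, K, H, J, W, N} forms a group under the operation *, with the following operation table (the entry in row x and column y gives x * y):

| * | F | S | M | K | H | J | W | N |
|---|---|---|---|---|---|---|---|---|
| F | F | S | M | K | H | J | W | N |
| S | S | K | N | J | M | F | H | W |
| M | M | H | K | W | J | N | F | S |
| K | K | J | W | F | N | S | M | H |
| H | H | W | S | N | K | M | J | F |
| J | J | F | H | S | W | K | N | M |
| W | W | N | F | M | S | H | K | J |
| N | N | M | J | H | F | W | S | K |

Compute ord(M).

The identity element is F (its row matches the header).
M^1 = M
M^2 = M * M = K
M^3 = K * M = W
M^4 = W * M = F
The first power of M equal to the identity is M^4, so ord(M) = 4.

4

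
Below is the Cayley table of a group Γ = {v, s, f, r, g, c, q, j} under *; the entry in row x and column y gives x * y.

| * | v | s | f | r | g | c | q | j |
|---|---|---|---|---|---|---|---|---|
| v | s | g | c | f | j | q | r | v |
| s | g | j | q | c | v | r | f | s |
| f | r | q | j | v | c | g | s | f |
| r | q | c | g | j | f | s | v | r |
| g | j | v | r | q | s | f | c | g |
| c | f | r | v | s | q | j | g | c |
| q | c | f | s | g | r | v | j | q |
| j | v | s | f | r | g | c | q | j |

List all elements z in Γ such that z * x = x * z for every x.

{j, s}

An element z is central iff its row equals its column in the table.
For f: f * v = r ≠ c = v * f, so f ∉ Z.
Checking each element this way leaves Z(Γ) = {j, s}.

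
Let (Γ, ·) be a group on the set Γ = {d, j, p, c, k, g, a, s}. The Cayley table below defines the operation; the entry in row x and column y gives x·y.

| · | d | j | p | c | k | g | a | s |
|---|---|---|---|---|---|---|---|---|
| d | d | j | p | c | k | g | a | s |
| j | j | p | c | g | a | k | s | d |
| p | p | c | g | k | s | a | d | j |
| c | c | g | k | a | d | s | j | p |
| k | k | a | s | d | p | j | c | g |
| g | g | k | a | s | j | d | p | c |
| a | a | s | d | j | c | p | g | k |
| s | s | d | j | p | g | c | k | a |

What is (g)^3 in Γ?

g

g^1 = g
g^2 = g·g = d
g^3 = d·g = g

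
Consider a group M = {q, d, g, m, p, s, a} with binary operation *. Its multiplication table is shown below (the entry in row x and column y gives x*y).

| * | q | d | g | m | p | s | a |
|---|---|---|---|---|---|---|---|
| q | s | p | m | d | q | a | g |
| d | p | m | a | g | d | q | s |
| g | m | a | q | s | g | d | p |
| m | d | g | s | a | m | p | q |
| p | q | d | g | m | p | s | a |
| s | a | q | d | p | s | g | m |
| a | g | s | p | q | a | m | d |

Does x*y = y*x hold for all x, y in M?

Yes

Check whether the table is symmetric across its main diagonal.
Every entry (row x, col y) equals the entry (row y, col x), so M is abelian.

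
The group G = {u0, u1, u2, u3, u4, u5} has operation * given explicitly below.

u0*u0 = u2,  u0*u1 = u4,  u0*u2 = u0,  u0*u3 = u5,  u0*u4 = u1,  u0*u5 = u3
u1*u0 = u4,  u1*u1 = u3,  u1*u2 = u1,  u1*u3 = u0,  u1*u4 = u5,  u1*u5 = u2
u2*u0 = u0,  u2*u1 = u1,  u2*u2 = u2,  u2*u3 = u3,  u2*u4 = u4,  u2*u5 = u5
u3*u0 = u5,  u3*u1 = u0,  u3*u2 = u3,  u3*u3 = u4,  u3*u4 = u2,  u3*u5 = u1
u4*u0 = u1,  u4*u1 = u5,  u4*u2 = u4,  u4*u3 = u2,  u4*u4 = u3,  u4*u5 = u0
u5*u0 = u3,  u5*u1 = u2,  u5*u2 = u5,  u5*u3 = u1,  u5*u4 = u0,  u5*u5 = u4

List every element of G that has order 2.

{u0}

Identity is u2. Compute the order of each non-identity element by repeated multiplication:
  u0: u0 → u2  (order 2)
  u1: u1 → u3 → u0 → u4 → u5 → u2  (order 6)
  u3: u3 → u4 → u2  (order 3)
  u4: u4 → u3 → u2  (order 3)
  u5: u5 → u4 → u0 → u3 → u1 → u2  (order 6)
Elements of order 2: {u0}.
(Structurally, G here is isomorphic to the cyclic group Z_6.)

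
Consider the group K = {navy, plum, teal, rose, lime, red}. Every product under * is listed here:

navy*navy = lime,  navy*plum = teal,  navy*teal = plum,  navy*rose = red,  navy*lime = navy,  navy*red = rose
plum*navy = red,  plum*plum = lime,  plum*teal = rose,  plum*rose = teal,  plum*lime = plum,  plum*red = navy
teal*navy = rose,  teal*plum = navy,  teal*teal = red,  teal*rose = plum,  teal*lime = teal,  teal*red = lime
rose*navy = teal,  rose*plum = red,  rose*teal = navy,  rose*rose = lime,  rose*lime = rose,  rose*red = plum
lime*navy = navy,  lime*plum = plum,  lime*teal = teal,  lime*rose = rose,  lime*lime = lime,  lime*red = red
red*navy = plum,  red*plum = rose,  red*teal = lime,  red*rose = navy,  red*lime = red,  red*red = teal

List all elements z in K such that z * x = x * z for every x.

{lime}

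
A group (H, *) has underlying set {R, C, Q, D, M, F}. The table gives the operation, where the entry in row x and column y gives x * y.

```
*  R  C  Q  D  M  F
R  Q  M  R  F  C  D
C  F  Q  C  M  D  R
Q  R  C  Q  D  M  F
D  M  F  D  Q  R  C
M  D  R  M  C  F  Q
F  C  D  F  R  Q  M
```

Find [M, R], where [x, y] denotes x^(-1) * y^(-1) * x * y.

Identity is Q; from the table M^(-1) = F and R^(-1) = R.
F * R = C
C * M = D
D * R = M
(Structurally, H here is isomorphic to the symmetric group S_3.)

M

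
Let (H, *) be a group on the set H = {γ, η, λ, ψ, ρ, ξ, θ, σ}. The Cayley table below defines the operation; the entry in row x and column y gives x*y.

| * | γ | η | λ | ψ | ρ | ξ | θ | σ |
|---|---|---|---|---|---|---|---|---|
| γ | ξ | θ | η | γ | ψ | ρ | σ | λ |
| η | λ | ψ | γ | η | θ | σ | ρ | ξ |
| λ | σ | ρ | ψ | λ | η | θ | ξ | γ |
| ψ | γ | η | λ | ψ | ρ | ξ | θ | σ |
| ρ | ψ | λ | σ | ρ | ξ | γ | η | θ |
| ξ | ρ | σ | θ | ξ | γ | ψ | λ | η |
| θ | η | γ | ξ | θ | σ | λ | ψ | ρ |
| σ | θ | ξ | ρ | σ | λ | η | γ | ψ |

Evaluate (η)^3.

η

η^1 = η
η^2 = η*η = ψ
η^3 = ψ*η = η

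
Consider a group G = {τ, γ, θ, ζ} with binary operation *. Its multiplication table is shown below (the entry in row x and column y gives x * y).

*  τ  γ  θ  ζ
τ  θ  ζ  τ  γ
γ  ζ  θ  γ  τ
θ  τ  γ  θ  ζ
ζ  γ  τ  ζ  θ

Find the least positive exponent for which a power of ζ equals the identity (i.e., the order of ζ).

2

The identity element is θ (its row matches the header).
ζ^1 = ζ
ζ^2 = ζ * ζ = θ
The first power of ζ equal to the identity is ζ^2, so ord(ζ) = 2.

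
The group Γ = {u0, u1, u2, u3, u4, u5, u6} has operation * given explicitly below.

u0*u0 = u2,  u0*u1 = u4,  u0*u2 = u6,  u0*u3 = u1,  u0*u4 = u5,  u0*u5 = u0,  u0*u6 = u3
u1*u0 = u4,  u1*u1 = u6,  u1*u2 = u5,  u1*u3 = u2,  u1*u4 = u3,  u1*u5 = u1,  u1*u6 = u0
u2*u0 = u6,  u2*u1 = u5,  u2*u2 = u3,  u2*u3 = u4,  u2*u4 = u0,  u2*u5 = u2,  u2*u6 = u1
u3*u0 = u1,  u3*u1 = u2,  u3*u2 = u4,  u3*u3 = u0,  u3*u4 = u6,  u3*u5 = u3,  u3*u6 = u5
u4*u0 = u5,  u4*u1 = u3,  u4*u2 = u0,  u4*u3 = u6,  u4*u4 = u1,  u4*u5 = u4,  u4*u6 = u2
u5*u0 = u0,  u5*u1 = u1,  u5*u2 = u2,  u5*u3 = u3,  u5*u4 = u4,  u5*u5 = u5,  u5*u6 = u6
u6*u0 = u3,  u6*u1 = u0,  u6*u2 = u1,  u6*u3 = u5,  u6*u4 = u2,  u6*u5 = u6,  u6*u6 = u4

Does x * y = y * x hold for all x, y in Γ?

Yes

Check whether the table is symmetric across its main diagonal.
Every entry (row x, col y) equals the entry (row y, col x), so Γ is abelian.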